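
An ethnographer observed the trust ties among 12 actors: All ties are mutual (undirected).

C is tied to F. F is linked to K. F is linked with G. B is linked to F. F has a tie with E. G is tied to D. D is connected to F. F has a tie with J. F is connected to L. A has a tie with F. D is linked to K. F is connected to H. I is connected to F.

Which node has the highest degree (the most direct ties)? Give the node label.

F

Degrees — A:1, B:1, C:1, D:3, E:1, F:11, G:2, H:1, I:1, J:1, K:2, L:1.
The maximum is 11, attained only by F.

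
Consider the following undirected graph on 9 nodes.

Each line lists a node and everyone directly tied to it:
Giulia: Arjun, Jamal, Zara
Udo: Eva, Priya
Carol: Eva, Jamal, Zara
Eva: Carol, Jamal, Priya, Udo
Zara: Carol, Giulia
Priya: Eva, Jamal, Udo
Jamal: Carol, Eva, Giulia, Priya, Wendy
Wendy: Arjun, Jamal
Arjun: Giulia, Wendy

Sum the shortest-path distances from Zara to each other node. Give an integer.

Distances from Zara: Arjun:2, Carol:1, Eva:2, Giulia:1, Jamal:2, Priya:3, Udo:3, Wendy:3.
Sum = 2 + 1 + 2 + 1 + 2 + 3 + 3 + 3 = 17.

17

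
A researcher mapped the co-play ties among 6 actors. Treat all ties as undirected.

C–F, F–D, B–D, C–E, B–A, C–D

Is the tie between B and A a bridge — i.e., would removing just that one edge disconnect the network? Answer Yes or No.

Yes

Without the B–A edge there is no alternate route between B and A, so the network disconnects. It is a bridge.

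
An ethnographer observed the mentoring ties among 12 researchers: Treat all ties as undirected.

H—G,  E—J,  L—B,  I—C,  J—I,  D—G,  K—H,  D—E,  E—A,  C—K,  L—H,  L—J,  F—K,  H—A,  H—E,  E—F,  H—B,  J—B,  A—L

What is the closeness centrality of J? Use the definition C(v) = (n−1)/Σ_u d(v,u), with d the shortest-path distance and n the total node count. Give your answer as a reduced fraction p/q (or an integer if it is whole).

11/20

Distances from J: A:2, B:1, C:2, D:2, E:1, F:2, G:3, H:2, I:1, K:3, L:1. Sum = 20.
n = 12, so closeness = 11/20.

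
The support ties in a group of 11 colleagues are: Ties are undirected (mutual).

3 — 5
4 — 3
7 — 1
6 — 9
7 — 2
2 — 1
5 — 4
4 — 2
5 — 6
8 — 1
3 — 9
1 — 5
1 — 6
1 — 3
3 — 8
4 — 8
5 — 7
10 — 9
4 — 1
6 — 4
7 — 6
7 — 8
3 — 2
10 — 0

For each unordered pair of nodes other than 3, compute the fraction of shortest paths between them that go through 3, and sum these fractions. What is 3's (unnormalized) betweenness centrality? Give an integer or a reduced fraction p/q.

Pairs whose geodesics pass through 3 — 5–2: 1/4; 5–8: 1/4; 5–9: 1/2; 5–10: 1/2; 5–0: 1/2; 4–9: 1/2; 4–10: 1/2; 4–0: 1/2; 2–8: 1/4; 2–9: 1; 2–10: 1; 2–0: 1; 8–9: 1; 8–10: 1 … (+4 more pairs).
All other pairs contribute 0.
Summing the contributions gives betweenness(3) = 45/4.

45/4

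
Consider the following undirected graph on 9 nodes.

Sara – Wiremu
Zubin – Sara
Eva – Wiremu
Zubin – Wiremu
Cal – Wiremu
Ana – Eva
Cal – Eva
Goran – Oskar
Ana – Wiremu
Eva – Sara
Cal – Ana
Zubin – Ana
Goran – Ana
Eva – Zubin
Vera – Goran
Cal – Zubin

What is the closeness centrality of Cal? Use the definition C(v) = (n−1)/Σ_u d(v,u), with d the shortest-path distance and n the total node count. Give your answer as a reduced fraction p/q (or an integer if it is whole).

Distances from Cal: Ana:1, Eva:1, Goran:2, Oskar:3, Sara:2, Vera:3, Wiremu:1, Zubin:1. Sum = 14.
n = 9, so closeness = 8/14 = 4/7.

4/7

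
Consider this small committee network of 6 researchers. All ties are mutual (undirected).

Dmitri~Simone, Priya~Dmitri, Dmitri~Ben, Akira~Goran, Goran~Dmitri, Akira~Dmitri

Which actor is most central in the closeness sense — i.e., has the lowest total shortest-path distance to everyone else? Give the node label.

Farness (sum of distances to all others) for each node — Akira:8, Ben:9, Dmitri:5, Goran:8, Priya:9, Simone:9.
The smallest farness is 5, for Dmitri, so Dmitri has the highest closeness.

Dmitri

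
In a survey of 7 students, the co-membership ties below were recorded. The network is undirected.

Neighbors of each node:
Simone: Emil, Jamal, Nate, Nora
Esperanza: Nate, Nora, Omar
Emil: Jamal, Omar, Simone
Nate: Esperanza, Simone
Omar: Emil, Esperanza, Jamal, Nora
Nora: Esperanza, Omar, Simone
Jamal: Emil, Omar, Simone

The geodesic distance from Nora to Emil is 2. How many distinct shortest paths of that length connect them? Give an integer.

2

The shortest distance is 2. The length-2 paths are: Nora–Omar–Emil; Nora–Simone–Emil.
That gives 2 distinct shortest paths.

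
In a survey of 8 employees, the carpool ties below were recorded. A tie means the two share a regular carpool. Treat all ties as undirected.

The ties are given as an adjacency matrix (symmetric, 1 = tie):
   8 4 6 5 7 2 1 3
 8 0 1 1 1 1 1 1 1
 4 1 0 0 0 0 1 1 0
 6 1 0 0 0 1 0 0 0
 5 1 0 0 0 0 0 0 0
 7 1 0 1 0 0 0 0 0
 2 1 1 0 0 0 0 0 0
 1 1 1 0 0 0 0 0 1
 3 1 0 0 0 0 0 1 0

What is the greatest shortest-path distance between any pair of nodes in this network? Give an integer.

Eccentricity of each node (its greatest distance to any other): 1:2, 2:2, 3:2, 4:2, 5:2, 6:2, 7:2, 8:1.
The maximum eccentricity is 2, realized for instance by the pair 4–6 via 4 – 8 – 6. So the diameter is 2.

2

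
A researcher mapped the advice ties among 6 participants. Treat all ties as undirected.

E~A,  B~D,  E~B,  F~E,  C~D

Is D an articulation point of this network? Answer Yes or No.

Yes

Removing D leaves {A, B, E, and F} with no path to {C}, so the network splits into 2 components. D is a cut vertex.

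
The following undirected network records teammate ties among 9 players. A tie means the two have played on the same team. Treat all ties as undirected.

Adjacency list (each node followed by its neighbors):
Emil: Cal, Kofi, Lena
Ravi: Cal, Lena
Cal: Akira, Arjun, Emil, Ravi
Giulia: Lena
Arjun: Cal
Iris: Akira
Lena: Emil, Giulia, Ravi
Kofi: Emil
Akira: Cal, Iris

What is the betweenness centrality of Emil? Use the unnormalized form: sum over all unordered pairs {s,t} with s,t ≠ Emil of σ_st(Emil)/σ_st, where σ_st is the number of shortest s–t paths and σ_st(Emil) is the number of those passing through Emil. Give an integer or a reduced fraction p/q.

11

Pairs whose geodesics pass through Emil — Giulia–Cal: 1/2; Giulia–Kofi: 1; Giulia–Akira: 1/2; Giulia–Iris: 1/2; Giulia–Arjun: 1/2; Cal–Lena: 1/2; Cal–Kofi: 1; Lena–Kofi: 1; Lena–Akira: 1/2; Lena–Iris: 1/2; Lena–Arjun: 1/2; Kofi–Akira: 1; Kofi–Ravi: 2/2; Kofi–Iris: 1 … (+1 more pairs).
All other pairs contribute 0.
Summing the contributions gives betweenness(Emil) = 11.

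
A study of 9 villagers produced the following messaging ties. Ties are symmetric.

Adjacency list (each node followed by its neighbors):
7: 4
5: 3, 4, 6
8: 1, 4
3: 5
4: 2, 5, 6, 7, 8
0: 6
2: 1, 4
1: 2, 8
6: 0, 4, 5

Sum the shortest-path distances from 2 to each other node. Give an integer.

16

Distances from 2: 0:3, 1:1, 3:3, 4:1, 5:2, 6:2, 7:2, 8:2.
Sum = 3 + 1 + 3 + 1 + 2 + 2 + 2 + 2 = 16.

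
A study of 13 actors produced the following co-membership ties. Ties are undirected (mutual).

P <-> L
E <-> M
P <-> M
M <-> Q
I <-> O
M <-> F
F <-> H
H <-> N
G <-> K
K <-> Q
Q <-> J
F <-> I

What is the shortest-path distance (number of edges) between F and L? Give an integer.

One shortest route is F – M – P – L, which uses 3 edges, and at distance 2 from F we only reach {E, N, O, P, Q}, which does not include L. So d(F,L) = 3.

3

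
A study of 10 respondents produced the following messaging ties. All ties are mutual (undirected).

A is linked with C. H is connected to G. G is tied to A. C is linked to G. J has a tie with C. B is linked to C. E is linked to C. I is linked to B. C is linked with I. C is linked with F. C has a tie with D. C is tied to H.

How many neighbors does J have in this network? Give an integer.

J is directly tied to C. That is 1 neighbor, so the degree of J is 1.

1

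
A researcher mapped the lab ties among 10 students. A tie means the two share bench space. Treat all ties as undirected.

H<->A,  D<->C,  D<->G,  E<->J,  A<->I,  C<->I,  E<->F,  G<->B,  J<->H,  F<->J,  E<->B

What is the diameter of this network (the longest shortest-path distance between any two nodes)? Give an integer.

Eccentricity of each node (its greatest distance to any other): A:4, B:4, C:5, D:4, E:4, F:5, G:4, H:4, I:4, J:4.
The maximum eccentricity is 5, realized for instance by the pair F–C via F – J – H – A – I – C. So the diameter is 5.

5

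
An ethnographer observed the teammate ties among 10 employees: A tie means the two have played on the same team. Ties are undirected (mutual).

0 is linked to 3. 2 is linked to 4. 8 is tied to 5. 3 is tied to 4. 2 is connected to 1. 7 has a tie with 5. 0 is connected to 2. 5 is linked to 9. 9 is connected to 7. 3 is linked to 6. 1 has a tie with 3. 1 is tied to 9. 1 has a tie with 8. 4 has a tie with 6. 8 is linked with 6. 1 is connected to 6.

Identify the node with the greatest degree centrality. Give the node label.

1

Degrees — 0:2, 1:5, 2:3, 3:4, 4:3, 5:3, 6:4, 7:2, 8:3, 9:3.
The maximum is 5, attained only by 1.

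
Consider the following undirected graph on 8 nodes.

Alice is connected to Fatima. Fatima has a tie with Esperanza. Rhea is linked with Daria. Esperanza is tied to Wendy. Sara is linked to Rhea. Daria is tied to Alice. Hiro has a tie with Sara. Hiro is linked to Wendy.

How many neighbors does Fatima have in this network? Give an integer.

2

Fatima is directly tied to Alice and Esperanza. That is 2 neighbors, so the degree of Fatima is 2.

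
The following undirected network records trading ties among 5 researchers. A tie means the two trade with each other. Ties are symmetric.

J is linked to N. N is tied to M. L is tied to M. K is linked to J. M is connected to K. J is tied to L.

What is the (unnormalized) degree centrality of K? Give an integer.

2

K is directly tied to J and M. That is 2 neighbors, so the degree of K is 2.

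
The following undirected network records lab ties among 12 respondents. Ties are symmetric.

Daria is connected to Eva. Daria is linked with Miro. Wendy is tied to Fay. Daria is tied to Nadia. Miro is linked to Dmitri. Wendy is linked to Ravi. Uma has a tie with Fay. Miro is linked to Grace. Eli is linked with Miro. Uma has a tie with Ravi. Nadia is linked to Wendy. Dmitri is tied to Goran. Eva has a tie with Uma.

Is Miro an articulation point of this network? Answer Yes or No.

Removing Miro leaves {Daria, Eva, Fay, Nadia, Ravi, Uma, and Wendy} with no path to {Eli}, so the network splits into 4 components. Miro is a cut vertex.

Yes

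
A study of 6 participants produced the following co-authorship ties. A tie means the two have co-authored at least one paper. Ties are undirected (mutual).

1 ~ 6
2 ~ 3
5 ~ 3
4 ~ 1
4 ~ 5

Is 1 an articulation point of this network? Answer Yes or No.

Yes

Removing 1 leaves {6} with no path to {2, 3, 4, and 5}, so the network splits into 2 components. 1 is a cut vertex.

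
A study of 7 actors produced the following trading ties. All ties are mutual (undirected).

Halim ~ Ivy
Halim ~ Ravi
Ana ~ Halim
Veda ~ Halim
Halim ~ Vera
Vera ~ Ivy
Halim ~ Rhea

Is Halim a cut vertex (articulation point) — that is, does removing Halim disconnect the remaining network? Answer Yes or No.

Yes

Removing Halim leaves {Ana} with no path to {Ravi}, so the network splits into 5 components. Halim is a cut vertex.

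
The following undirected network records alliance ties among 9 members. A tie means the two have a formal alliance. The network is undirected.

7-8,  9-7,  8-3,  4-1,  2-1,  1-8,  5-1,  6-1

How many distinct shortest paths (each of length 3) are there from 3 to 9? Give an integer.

The shortest distance is 3, and the only length-3 path is 3–8–7–9. So there is exactly 1 shortest path.

1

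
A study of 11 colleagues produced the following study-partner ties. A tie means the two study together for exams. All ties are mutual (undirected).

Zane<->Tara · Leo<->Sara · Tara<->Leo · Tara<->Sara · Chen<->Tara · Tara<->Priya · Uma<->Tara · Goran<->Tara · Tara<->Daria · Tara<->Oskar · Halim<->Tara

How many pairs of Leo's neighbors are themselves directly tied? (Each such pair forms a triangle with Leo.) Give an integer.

1

Leo's neighbors: Sara and Tara.
Neighbor pairs that are themselves tied: Leo–Sara–Tara. Each forms one triangle with Leo, for 1 in total.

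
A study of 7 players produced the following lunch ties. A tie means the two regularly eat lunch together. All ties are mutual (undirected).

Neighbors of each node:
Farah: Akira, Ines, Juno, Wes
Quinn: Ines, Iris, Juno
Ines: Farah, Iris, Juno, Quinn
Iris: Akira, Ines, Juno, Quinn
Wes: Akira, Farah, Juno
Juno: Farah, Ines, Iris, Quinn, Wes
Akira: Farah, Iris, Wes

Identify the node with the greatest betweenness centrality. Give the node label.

Juno

Unnormalized betweenness of each node: Akira:5/6, Farah:4/3, Ines:5/6, Iris:11/6, Juno:17/6, Quinn:0, Wes:1/3.
Juno has the largest value, 17/6, making it the main broker — the node through which the most shortest paths run.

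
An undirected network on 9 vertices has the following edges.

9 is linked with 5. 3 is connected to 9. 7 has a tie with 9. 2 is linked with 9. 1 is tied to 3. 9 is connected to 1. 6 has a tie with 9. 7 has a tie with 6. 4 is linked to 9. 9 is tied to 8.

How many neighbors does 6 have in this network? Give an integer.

2

6 is directly tied to 7 and 9. That is 2 neighbors, so the degree of 6 is 2.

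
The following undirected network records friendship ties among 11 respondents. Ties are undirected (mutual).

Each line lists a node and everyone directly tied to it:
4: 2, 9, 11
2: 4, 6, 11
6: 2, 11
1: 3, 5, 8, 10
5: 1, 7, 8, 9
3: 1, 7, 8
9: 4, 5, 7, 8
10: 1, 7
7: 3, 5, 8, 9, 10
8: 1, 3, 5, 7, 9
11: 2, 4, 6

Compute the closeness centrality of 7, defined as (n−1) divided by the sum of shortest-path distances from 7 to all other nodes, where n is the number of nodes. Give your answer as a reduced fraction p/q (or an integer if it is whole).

10/19

Distances from 7: 1:2, 2:3, 3:1, 4:2, 5:1, 6:4, 8:1, 9:1, 10:1, 11:3. Sum = 19.
n = 11, so closeness = 10/19.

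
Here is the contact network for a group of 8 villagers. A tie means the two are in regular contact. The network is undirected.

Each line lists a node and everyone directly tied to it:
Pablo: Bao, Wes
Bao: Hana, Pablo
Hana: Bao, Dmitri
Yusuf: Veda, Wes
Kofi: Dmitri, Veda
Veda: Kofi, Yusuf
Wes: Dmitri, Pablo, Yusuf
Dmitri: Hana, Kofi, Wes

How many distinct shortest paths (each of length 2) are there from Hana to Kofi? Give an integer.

1

The shortest distance is 2, and the only length-2 path is Hana–Dmitri–Kofi. So there is exactly 1 shortest path.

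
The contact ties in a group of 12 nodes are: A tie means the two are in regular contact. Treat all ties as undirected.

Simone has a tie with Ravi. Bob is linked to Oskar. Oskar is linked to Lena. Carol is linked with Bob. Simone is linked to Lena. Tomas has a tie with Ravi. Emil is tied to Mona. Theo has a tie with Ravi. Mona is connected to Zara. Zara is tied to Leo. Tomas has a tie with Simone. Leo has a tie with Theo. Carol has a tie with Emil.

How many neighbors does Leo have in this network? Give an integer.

2

Leo is directly tied to Theo and Zara. That is 2 neighbors, so the degree of Leo is 2.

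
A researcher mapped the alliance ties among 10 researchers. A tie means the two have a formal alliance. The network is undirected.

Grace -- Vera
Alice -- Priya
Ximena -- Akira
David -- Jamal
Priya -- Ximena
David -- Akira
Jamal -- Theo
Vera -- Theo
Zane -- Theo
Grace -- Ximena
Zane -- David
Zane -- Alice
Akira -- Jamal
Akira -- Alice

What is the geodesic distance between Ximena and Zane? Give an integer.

One shortest route is Ximena – Akira – David – Zane, which uses 3 edges, and at distance 2 from Ximena we only reach {Alice, David, Jamal, Vera}, which does not include Zane. So d(Ximena,Zane) = 3.

3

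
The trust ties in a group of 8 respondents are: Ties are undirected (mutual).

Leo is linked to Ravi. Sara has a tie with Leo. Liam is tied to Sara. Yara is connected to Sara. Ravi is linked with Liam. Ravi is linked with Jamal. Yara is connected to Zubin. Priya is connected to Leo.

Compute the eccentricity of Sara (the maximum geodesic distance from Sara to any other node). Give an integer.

Distances from Sara: Jamal:3, Leo:1, Liam:1, Priya:2, Ravi:2, Yara:1, Zubin:2.
The largest is 3 (to Jamal), so the eccentricity of Sara is 3.

3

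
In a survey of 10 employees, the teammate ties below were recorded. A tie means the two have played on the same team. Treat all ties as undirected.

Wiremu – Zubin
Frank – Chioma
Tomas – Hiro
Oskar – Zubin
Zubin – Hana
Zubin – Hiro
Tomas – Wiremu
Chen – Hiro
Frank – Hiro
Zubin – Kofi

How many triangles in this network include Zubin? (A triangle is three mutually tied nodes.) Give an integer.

0

Zubin's neighbors are Hana, Hiro, Kofi, Oskar, and Wiremu, but none of them are tied to each other, so no triangle contains Zubin.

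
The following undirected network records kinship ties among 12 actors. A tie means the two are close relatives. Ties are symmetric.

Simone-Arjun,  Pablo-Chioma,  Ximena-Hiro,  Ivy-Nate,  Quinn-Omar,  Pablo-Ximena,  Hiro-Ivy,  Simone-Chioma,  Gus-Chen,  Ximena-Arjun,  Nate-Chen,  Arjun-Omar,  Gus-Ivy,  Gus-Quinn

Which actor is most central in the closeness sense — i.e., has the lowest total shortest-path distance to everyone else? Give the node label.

Farness (sum of distances to all others) for each node — Arjun:25, Chen:36, Chioma:36, Gus:28, Hiro:25, Ivy:26, Nate:34, Omar:27, Pablo:31, Quinn:28, Simone:32, Ximena:24.
The smallest farness is 24, for Ximena, so Ximena has the highest closeness.

Ximena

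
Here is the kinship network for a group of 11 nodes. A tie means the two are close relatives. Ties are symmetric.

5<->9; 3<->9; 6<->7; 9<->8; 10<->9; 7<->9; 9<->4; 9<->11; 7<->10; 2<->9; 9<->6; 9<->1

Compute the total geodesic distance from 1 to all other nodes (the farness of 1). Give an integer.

19

Distances from 1: 2:2, 3:2, 4:2, 5:2, 6:2, 7:2, 8:2, 9:1, 10:2, 11:2.
Sum = 2 + 2 + 2 + 2 + 2 + 2 + 2 + 1 + 2 + 2 = 19.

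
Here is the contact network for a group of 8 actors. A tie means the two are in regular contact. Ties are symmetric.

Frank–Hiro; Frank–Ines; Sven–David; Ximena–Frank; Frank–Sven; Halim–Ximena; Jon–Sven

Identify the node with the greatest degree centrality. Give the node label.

Frank

Degrees — David:1, Frank:4, Halim:1, Hiro:1, Ines:1, Jon:1, Sven:3, Ximena:2.
The maximum is 4, attained only by Frank.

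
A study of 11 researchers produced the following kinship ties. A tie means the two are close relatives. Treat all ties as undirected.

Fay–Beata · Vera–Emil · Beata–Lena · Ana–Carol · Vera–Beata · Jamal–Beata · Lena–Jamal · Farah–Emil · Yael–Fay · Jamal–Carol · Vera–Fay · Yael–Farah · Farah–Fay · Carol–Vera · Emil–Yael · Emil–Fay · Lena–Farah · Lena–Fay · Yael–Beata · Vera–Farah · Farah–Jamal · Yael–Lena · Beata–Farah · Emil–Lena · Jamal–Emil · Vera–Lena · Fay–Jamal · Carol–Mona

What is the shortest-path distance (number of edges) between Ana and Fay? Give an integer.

One shortest route is Ana – Carol – Vera – Fay, which uses 3 edges, and at distance 2 from Ana we only reach {Jamal, Mona, Vera}, which does not include Fay. So d(Ana,Fay) = 3.

3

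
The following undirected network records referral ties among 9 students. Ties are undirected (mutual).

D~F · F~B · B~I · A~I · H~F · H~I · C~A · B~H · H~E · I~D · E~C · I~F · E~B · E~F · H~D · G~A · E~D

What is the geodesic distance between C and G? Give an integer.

2

One shortest route is C – A – G, which uses 2 edges, and C and G are not directly tied, so nothing shorter exists. So d(C,G) = 2.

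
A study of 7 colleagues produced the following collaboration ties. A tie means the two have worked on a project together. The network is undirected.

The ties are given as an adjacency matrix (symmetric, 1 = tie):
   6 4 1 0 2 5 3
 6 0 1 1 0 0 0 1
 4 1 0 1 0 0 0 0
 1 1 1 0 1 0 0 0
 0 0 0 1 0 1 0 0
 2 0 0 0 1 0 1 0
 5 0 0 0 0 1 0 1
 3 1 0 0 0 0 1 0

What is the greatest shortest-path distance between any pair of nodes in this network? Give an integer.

Eccentricity of each node (its greatest distance to any other): 0:3, 1:3, 2:3, 3:3, 4:3, 5:3, 6:3.
The maximum eccentricity is 3, realized for instance by the pair 6–2 via 6 – 1 – 0 – 2. So the diameter is 3.

3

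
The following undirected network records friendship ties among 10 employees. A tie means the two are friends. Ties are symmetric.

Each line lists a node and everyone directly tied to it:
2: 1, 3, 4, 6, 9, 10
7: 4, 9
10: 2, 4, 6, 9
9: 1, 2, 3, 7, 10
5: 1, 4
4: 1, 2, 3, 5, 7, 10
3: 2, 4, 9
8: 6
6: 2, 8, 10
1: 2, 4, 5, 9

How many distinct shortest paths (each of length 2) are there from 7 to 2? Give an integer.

2

The shortest distance is 2. The length-2 paths are: 7–4–2; 7–9–2.
That gives 2 distinct shortest paths.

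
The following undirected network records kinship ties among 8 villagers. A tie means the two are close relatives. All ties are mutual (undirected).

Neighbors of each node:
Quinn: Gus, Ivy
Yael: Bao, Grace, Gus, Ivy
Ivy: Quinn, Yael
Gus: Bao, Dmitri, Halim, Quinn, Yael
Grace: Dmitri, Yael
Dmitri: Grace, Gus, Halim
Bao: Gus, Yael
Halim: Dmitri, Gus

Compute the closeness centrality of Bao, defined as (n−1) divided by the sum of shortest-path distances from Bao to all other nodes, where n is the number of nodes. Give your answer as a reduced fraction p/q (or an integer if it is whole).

Distances from Bao: Dmitri:2, Grace:2, Gus:1, Halim:2, Ivy:2, Quinn:2, Yael:1. Sum = 12.
n = 8, so closeness = 7/12.

7/12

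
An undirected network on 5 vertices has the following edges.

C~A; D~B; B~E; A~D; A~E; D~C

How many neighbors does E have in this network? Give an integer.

E is directly tied to A and B. That is 2 neighbors, so the degree of E is 2.

2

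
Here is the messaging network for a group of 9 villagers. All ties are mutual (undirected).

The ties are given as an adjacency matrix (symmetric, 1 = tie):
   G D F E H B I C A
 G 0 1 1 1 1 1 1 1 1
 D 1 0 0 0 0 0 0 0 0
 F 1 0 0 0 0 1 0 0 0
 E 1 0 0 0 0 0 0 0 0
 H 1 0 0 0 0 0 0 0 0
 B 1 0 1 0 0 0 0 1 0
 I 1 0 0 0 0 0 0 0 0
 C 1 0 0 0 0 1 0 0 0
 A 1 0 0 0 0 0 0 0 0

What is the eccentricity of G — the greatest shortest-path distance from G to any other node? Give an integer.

Distances from G: A:1, B:1, C:1, D:1, E:1, F:1, H:1, I:1.
The largest is 1 (to D, F, E, H, B, I, C, and A), so the eccentricity of G is 1.

1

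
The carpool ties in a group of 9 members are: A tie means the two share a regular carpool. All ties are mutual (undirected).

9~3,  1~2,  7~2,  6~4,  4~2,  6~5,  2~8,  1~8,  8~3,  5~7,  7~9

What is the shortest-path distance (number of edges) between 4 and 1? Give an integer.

One shortest route is 4 – 2 – 1, which uses 2 edges, and 4 and 1 are not directly tied, so nothing shorter exists. So d(4,1) = 2.

2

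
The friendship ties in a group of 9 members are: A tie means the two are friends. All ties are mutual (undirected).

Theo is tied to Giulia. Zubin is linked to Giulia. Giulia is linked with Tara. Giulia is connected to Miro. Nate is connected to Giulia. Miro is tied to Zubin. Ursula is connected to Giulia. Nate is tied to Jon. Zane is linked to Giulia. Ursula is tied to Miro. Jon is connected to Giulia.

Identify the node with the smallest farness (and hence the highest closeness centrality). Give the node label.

Giulia

Farness (sum of distances to all others) for each node — Giulia:8, Jon:14, Miro:13, Nate:14, Tara:15, Theo:15, Ursula:14, Zane:15, Zubin:14.
The smallest farness is 8, for Giulia, so Giulia has the highest closeness.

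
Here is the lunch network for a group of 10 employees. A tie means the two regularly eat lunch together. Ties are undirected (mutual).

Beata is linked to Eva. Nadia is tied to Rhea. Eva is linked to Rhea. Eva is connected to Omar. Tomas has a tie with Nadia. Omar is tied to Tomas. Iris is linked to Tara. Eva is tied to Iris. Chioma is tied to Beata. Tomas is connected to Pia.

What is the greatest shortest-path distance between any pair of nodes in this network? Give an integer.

Eccentricity of each node (its greatest distance to any other): Beata:4, Chioma:5, Eva:3, Iris:4, Nadia:4, Omar:3, Pia:5, Rhea:3, Tara:5, Tomas:4.
The maximum eccentricity is 5, realized for instance by the pair Pia–Chioma via Pia – Tomas – Omar – Eva – Beata – Chioma. So the diameter is 5.

5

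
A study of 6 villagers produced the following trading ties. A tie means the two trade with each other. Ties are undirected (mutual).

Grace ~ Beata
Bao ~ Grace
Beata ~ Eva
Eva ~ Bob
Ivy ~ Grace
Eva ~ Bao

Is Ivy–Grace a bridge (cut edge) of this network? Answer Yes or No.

Without the Ivy–Grace edge there is no alternate route between Ivy and Grace, so the network disconnects. It is a bridge.

Yes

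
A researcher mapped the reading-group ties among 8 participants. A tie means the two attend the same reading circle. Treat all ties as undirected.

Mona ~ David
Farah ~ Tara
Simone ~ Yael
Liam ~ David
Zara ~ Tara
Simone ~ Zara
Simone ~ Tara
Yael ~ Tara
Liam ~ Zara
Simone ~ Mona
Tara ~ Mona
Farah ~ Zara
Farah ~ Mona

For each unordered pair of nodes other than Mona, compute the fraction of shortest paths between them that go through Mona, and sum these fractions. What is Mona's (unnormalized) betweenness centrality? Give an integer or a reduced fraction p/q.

13/3

Pairs whose geodesics pass through Mona — Farah–David: 1; Farah–Simone: 1/3; Yael–David: 2/2; David–Simone: 1; David–Tara: 1.
All other pairs contribute 0.
Summing the contributions gives betweenness(Mona) = 13/3.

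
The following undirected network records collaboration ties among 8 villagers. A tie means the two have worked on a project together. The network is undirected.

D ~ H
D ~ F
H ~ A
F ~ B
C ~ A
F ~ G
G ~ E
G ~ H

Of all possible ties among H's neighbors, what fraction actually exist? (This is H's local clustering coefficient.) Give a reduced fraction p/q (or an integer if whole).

0

H's neighbors: A, D, and G (k = 3).
Possible neighbor pairs: C(3,2) = 3. Edges among them: none → e = 0.
Clustering(H) = 0/3 = 0.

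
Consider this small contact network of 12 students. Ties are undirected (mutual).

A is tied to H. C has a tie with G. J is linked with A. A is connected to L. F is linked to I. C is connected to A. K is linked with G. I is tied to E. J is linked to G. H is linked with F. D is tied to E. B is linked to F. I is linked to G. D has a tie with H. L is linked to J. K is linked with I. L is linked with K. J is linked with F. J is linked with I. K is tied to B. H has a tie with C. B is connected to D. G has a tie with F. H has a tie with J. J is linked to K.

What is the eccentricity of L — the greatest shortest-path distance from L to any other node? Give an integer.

Distances from L: A:1, B:2, C:2, D:3, E:3, F:2, G:2, H:2, I:2, J:1, K:1.
The largest is 3 (to D and E), so the eccentricity of L is 3.

3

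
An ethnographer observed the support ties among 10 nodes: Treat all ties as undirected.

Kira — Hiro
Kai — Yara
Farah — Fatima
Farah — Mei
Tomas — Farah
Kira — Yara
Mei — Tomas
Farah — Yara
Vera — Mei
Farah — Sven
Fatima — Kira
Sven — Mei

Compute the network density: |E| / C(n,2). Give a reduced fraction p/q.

4/15

There are 12 edges and 10 nodes, so the maximum possible is C(10,2) = 45.
Density = 12/45 = 4/15.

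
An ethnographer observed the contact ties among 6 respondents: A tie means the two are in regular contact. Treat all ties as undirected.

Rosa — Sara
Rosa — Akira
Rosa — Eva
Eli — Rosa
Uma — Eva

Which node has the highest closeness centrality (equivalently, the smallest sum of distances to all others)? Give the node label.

Farness (sum of distances to all others) for each node — Akira:10, Eli:10, Eva:8, Rosa:6, Sara:10, Uma:12.
The smallest farness is 6, for Rosa, so Rosa has the highest closeness.

Rosa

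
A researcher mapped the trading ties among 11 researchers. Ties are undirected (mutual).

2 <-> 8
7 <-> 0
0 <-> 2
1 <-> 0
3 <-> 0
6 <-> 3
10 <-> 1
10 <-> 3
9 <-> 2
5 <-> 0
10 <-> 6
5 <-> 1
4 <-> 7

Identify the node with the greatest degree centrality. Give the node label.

Degrees — 0:5, 1:3, 2:3, 3:3, 4:1, 5:2, 6:2, 7:2, 8:1, 9:1, 10:3.
The maximum is 5, attained only by 0.

0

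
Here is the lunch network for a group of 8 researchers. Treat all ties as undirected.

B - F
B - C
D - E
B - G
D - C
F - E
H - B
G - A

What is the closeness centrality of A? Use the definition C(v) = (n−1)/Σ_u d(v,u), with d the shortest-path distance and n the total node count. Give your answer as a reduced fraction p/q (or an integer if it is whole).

Distances from A: B:2, C:3, D:4, E:4, F:3, G:1, H:3. Sum = 20.
n = 8, so closeness = 7/20.

7/20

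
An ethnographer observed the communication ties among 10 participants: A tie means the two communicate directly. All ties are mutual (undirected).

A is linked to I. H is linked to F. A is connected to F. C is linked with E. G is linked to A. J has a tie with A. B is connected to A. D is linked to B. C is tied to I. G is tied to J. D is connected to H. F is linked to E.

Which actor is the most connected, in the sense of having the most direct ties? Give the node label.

Degrees — A:5, B:2, C:2, D:2, E:2, F:3, G:2, H:2, I:2, J:2.
The maximum is 5, attained only by A.

A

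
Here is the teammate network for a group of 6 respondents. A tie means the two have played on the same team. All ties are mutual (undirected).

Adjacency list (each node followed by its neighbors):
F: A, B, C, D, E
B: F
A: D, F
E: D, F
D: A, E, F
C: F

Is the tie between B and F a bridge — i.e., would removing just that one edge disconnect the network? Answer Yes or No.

Yes

Without the B–F edge there is no alternate route between B and F, so the network disconnects. It is a bridge.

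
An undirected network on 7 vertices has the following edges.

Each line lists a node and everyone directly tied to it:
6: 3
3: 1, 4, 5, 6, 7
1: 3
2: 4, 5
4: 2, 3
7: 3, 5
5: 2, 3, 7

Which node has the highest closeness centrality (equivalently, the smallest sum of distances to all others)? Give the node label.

Farness (sum of distances to all others) for each node — 1:12, 2:12, 3:7, 4:10, 5:9, 6:12, 7:10.
The smallest farness is 7, for 3, so 3 has the highest closeness.

3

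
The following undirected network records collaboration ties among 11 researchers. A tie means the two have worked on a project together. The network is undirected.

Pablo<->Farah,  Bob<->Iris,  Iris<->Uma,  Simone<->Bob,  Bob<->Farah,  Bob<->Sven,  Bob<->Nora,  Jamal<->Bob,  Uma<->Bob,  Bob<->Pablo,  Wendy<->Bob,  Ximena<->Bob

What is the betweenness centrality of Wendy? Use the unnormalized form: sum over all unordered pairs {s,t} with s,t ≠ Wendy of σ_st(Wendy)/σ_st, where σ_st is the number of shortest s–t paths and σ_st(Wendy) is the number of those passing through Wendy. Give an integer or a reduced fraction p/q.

No shortest path between any pair of other nodes passes through Wendy.
Summing the contributions gives betweenness(Wendy) = 0.

0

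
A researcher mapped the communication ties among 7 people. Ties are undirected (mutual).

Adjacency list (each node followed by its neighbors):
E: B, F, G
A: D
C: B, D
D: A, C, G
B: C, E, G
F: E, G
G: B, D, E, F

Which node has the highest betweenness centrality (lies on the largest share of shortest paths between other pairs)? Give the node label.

Unnormalized betweenness of each node: A:0, B:13/6, C:1, D:35/6, E:5/6, F:0, G:37/6.
G has the largest value, 37/6, making it the main broker — the node through which the most shortest paths run.

G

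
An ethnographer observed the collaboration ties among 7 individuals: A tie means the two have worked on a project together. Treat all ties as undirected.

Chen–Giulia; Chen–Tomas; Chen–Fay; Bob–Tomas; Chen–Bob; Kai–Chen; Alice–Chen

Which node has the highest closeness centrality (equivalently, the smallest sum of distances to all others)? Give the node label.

Farness (sum of distances to all others) for each node — Alice:11, Bob:10, Chen:6, Fay:11, Giulia:11, Kai:11, Tomas:10.
The smallest farness is 6, for Chen, so Chen has the highest closeness.

Chen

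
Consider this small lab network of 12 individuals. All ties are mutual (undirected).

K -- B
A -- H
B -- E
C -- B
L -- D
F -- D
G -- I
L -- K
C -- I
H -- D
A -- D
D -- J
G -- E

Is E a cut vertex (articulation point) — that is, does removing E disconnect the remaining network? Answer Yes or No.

No

Even without E, every remaining node can still reach every other (the residual graph is connected), so E is not a cut vertex.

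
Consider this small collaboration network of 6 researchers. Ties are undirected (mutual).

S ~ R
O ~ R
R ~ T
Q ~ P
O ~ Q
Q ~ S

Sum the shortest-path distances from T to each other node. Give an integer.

Distances from T: O:2, P:4, Q:3, R:1, S:2.
Sum = 2 + 4 + 3 + 1 + 2 = 12.

12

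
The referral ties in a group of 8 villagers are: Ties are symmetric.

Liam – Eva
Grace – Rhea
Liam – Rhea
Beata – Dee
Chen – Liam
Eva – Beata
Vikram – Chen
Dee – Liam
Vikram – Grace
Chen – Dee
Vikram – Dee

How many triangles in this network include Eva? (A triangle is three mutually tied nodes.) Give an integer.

0

Eva's neighbors are Beata and Liam, but none of them are tied to each other, so no triangle contains Eva.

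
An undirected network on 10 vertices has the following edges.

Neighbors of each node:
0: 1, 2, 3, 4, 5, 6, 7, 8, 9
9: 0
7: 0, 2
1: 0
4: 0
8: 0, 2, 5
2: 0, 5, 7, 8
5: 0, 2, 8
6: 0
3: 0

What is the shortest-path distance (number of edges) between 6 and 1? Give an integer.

2

One shortest route is 6 – 0 – 1, which uses 2 edges, and 6 and 1 are not directly tied, so nothing shorter exists. So d(6,1) = 2.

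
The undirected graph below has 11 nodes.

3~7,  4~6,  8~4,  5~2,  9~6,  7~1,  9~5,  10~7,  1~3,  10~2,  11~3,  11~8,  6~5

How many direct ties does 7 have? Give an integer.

3

7 is directly tied to 1, 3, and 10. That is 3 neighbors, so the degree of 7 is 3.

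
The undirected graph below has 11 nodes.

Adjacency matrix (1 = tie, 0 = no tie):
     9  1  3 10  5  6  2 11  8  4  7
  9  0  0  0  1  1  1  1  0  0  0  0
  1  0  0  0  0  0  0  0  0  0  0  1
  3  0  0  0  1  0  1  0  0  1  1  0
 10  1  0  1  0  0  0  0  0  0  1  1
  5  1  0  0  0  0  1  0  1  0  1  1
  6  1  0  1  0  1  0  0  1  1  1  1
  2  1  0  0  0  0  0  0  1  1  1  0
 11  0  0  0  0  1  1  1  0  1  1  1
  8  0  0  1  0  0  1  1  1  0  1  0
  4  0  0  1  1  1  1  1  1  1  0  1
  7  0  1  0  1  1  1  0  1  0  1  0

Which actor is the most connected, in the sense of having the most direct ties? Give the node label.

4

Degrees — 1:1, 2:4, 3:4, 4:8, 5:5, 6:7, 7:6, 8:5, 9:4, 10:4, 11:6.
The maximum is 8, attained only by 4.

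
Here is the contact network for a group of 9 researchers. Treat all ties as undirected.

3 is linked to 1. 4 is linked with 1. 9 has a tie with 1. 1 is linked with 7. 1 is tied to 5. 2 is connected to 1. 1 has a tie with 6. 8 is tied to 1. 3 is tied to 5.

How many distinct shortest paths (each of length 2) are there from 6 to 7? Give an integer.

The shortest distance is 2, and the only length-2 path is 6–1–7. So there is exactly 1 shortest path.

1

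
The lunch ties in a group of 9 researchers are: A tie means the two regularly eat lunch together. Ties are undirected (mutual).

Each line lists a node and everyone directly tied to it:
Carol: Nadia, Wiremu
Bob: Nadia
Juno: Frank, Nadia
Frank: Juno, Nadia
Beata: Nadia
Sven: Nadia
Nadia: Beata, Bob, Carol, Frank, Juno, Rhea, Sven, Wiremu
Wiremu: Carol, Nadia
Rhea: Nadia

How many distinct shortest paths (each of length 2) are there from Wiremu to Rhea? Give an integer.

The shortest distance is 2, and the only length-2 path is Wiremu–Nadia–Rhea. So there is exactly 1 shortest path.

1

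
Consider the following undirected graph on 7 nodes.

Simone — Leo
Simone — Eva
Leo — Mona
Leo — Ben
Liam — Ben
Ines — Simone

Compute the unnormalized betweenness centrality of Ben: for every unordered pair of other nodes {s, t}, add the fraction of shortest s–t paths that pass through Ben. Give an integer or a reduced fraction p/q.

5

Pairs whose geodesics pass through Ben — Mona–Liam: 1; Simone–Liam: 1; Ines–Liam: 1; Leo–Liam: 1; Eva–Liam: 1.
All other pairs contribute 0.
Summing the contributions gives betweenness(Ben) = 5.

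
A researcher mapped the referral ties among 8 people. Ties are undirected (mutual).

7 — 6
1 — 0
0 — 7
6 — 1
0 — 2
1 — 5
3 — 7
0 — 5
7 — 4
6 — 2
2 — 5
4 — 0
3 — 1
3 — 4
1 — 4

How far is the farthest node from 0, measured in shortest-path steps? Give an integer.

2

Distances from 0: 1:1, 2:1, 3:2, 4:1, 5:1, 6:2, 7:1.
The largest is 2 (to 3 and 6), so the eccentricity of 0 is 2.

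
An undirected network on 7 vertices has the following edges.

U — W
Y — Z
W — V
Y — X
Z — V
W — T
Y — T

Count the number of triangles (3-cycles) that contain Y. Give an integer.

0

Y's neighbors are T, X, and Z, but none of them are tied to each other, so no triangle contains Y.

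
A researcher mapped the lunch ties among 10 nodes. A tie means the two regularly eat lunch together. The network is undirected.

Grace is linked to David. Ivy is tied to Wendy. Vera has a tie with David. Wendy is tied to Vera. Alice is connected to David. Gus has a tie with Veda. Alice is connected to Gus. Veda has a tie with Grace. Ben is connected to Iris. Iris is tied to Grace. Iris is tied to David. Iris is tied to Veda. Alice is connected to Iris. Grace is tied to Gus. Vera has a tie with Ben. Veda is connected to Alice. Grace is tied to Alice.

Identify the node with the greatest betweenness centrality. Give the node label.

Vera

Unnormalized betweenness of each node: Alice:15/4, Ben:9/4, David:51/4, Grace:15/4, Gus:0, Iris:19/3, Ivy:0, Veda:2/3, Vera:29/2, Wendy:8.
Vera has the largest value, 29/2, making it the main broker — the node through which the most shortest paths run.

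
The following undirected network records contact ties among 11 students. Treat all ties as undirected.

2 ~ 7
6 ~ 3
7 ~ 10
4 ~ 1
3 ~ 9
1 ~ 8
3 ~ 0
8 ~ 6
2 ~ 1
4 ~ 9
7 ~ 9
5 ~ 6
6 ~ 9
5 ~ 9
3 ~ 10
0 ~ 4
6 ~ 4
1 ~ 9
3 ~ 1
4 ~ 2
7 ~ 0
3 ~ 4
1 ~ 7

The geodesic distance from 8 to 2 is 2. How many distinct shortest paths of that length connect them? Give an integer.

The shortest distance is 2, and the only length-2 path is 8–1–2. So there is exactly 1 shortest path.

1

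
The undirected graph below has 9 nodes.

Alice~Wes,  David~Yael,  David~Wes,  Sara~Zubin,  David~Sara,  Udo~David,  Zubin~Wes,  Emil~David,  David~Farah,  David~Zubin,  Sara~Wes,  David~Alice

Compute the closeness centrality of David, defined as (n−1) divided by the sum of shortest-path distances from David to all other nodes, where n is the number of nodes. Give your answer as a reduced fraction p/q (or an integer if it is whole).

1

Distances from David: Alice:1, Emil:1, Farah:1, Sara:1, Udo:1, Wes:1, Yael:1, Zubin:1. Sum = 8.
n = 9, so closeness = 8/8 = 1.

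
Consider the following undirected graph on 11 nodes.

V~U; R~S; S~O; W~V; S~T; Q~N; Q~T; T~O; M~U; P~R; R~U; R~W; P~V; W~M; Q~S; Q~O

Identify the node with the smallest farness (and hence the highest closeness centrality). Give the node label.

R

Farness (sum of distances to all others) for each node — M:29, N:32, O:24, P:24, Q:23, R:17, S:18, T:24, U:22, V:27, W:22.
The smallest farness is 17, for R, so R has the highest closeness.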